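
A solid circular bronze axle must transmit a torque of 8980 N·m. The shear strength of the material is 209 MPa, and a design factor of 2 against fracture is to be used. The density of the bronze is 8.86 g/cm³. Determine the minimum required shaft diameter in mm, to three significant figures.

Allowable shear stress τ_allow = 209/2 = 104.5 MPa.
For a solid shaft τ = 16T/(πd³), so d³ = 16T/(π τ_allow) = 16×8980000/(π×104.5) = 437700 mm³.
d = (437700)^(1/3) = 75.92 mm.

d = 75.9 mm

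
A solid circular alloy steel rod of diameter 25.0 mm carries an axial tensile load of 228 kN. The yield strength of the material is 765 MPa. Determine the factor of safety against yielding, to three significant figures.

n = 1.65

A = πd²/4 = 490.9 mm².
σ = F/A = 228000/490.9 = 464.5 MPa.
n = 765/464.5 = 1.647.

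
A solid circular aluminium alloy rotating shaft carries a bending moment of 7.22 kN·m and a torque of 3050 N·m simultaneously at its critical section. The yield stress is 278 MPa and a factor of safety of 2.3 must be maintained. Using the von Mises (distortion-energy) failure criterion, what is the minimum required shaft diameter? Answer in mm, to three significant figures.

σ_allow = σ_y/n = 278/2.3 = 120.9 MPa.
For a solid shaft σ_b = 32M/(πd³) and τ = 16T/(πd³), so the von Mises stress is σ' = (16/πd³)·√(4M²+3T²).
√(4M²+3T²) = √(4×(7.220×10^6)² + 3×(3.050×10^6)²) = 1.538×10^7 N·mm.
d³ = 16×1.538×10^7/(π×120.9) = 647900 mm³.
d = 86.53 mm.

d = 86.5 mm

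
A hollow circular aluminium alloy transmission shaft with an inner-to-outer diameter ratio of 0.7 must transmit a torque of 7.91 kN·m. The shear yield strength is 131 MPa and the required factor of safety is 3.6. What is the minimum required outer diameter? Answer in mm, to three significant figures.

d_o = 113 mm

τ_allow = 131/3.6 = 36.39 MPa.
For a hollow shaft τ = 16T/[πd_o³(1−k⁴)] with k = 0.7, so 1−k⁴ = 0.7599.
d_o³ = 16T/[π τ_allow (1−k⁴)] = 16×7910000/(π×36.39×0.7599) = 1.457×10^6 mm³.
d_o = 113.4 mm.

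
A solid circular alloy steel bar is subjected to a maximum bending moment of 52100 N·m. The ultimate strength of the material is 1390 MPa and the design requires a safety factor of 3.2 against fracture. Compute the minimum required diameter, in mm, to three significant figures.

σ_allow = 1390/3.2 = 434.4 MPa.
For a solid circular section σ = 32M/(πd³), so d³ = 32M/(π σ_allow) = 32×5.2100×10^7/(π×434.4) = 1.222×10^6 mm³.
d = 106.9 mm.

d = 107 mm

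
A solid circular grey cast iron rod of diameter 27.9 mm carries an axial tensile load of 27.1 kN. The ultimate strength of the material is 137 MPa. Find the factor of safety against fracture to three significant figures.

n = 3.09

A = πd²/4 = 611.4 mm².
σ = F/A = 27100/611.4 = 44.33 MPa.
n = 137/44.33 = 3.091.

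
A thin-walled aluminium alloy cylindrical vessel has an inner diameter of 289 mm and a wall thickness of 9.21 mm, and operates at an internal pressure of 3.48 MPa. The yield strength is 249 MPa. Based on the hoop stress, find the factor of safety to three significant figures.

n = 4.56

σ_h = pD/(2t) = 3.48×289/(2×9.21) = 54.60 MPa.
n = 249/54.60 = 4.560.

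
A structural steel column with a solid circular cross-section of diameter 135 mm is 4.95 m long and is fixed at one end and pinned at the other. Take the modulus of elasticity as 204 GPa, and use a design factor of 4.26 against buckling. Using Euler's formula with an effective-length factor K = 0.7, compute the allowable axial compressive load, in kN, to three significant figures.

I = πd⁴/64 = π×135⁴/64 = 1.630×10^7 mm⁴.
Effective length L_e = KL = 0.7×4.95 m = 3465 mm.
Euler critical load P_cr = π²EI/L_e² = π²×204000×1.630×10^7/3465² = 2.734×10^6 N.
P_allow = P_cr/n = 2.734×10^6/4.26 = 641800 N.

P_allow = 642 kN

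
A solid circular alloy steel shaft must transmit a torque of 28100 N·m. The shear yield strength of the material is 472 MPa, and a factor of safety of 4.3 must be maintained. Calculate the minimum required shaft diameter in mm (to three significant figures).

Allowable shear stress τ_allow = 472/4.3 = 109.8 MPa.
For a solid shaft τ = 16T/(πd³), so d³ = 16T/(π τ_allow) = 16×2.8100×10^7/(π×109.8) = 1.304×10^6 mm³.
d = (1.304×10^6)^(1/3) = 109.2 mm.

d = 109 mm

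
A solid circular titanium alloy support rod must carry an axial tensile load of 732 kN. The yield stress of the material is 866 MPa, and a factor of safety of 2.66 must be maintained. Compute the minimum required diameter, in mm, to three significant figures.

d = 53.5 mm

Allowable stress σ_allow = 866/2.66 = 325.6 MPa.
Required area A = F/σ_allow = 732000/325.6 = 2248 mm².
A = πd²/4 → d = √(4A/π) = 53.50 mm.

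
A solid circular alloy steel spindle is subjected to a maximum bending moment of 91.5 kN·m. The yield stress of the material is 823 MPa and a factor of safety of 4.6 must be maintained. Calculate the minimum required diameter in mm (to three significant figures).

d = 173 mm

σ_allow = 823/4.6 = 178.9 MPa.
For a solid circular section σ = 32M/(πd³), so d³ = 32M/(π σ_allow) = 32×9.1500×10^7/(π×178.9) = 5.209×10^6 mm³.
d = 173.4 mm.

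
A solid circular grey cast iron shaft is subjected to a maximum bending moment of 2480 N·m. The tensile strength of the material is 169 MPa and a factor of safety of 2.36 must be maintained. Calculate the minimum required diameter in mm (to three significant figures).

σ_allow = 169/2.36 = 71.61 MPa.
For a solid circular section σ = 32M/(πd³), so d³ = 32M/(π σ_allow) = 32×2480000/(π×71.61) = 352800 mm³.
d = 70.66 mm.

d = 70.7 mm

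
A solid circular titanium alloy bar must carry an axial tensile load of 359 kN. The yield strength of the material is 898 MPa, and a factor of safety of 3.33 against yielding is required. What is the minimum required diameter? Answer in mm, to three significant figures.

d = 41.2 mm

Allowable stress σ_allow = 898/3.33 = 269.7 MPa.
Required area A = F/σ_allow = 359000/269.7 = 1331 mm².
A = πd²/4 → d = √(4A/π) = 41.17 mm.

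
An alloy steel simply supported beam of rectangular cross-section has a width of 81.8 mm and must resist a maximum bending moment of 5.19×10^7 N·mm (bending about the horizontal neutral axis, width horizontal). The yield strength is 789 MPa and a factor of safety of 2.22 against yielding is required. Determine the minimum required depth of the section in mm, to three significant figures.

h = 103 mm

σ_allow = 789/2.22 = 355.4 MPa.
For a rectangular section σ = 6M/(bh²), so h² = 6M/(b σ_allow) = 6×5.1900×10^7/(81.8×355.4) = 10710 mm².
h = 103.5 mm.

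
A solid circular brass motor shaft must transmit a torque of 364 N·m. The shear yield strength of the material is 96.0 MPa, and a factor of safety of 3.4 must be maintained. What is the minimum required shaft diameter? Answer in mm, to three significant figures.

Allowable shear stress τ_allow = 96.0/3.4 = 28.24 MPa.
For a solid shaft τ = 16T/(πd³), so d³ = 16T/(π τ_allow) = 16×364000/(π×28.24) = 65660 mm³.
d = (65660)^(1/3) = 40.34 mm.

d = 40.3 mm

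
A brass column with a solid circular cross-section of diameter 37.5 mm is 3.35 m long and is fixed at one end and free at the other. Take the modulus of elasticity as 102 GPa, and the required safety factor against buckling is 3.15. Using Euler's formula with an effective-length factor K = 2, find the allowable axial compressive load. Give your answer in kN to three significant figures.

I = πd⁴/64 = π×37.5⁴/64 = 97070 mm⁴.
Effective length L_e = KL = 2×3.35 m = 6700 mm.
Euler critical load P_cr = π²EI/L_e² = π²×102000×97070/6700² = 2177 N.
P_allow = P_cr/n = 2177/3.15 = 691.1 N.

P_allow = 0.691 kN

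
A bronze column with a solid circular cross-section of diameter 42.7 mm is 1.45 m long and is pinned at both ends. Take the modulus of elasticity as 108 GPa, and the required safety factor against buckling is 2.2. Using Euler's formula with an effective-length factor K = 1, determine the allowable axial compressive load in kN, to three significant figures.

I = πd⁴/64 = π×42.7⁴/64 = 163200 mm⁴.
Effective length L_e = KL = 1×1.45 m = 1450 mm.
Euler critical load P_cr = π²EI/L_e² = π²×108000×163200/1450² = 82730 N.
P_allow = P_cr/n = 82730/2.2 = 37610 N.

P_allow = 37.6 kN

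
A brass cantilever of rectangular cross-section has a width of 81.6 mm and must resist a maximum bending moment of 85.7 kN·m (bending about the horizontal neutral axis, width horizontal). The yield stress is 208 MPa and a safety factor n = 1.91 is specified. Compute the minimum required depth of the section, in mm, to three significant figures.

σ_allow = 208/1.91 = 108.9 MPa.
For a rectangular section σ = 6M/(bh²), so h² = 6M/(b σ_allow) = 6×8.5700×10^7/(81.6×108.9) = 57860 mm².
h = 240.6 mm.

h = 241 mm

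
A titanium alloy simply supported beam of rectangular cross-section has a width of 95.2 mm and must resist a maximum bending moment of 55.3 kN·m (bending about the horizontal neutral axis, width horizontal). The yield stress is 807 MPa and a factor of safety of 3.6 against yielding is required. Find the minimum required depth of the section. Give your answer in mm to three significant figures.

σ_allow = 807/3.6 = 224.2 MPa.
For a rectangular section σ = 6M/(bh²), so h² = 6M/(b σ_allow) = 6×5.5300×10^7/(95.2×224.2) = 15550 mm².
h = 124.7 mm.

h = 125 mm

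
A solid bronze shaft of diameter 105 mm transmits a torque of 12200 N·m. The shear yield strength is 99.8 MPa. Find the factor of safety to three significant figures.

n = 1.86

τ = 16T/(πd³) = 16×1.2200×10^7/(π×105³) = 53.67 MPa.
n = τ_limit/τ = 99.8/53.67 = 1.859.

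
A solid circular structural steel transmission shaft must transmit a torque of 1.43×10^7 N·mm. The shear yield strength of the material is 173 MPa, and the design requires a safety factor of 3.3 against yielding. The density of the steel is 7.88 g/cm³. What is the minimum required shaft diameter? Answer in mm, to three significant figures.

d = 112 mm

Allowable shear stress τ_allow = 173/3.3 = 52.42 MPa.
For a solid shaft τ = 16T/(πd³), so d³ = 16T/(π τ_allow) = 16×1.4300×10^7/(π×52.42) = 1.389×10^6 mm³.
d = (1.389×10^6)^(1/3) = 111.6 mm.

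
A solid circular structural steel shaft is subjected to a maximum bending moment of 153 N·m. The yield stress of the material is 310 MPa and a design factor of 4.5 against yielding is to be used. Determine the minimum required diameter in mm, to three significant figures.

d = 28.3 mm

σ_allow = 310/4.5 = 68.89 MPa.
For a solid circular section σ = 32M/(πd³), so d³ = 32M/(π σ_allow) = 32×153000/(π×68.89) = 22620 mm³.
d = 28.28 mm.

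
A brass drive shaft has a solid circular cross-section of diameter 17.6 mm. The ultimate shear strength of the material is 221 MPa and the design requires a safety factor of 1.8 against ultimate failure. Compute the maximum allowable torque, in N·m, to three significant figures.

τ_allow = 221/1.8 = 122.8 MPa.
For a solid shaft T_allow = τ_allow·πd³/16; πd³/16 = π×17.6³/16 = 1070 mm³.
T_allow = 122.8×1070 = 131400 N·mm = 131.4 N·m.

T_allow = 131 N·m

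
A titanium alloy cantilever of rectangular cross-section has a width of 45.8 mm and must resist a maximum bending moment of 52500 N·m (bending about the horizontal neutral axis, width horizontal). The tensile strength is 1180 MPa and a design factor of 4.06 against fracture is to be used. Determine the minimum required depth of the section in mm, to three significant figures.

σ_allow = 1180/4.06 = 290.6 MPa.
For a rectangular section σ = 6M/(bh²), so h² = 6M/(b σ_allow) = 6×5.2500×10^7/(45.8×290.6) = 23660 mm².
h = 153.8 mm.

h = 154 mm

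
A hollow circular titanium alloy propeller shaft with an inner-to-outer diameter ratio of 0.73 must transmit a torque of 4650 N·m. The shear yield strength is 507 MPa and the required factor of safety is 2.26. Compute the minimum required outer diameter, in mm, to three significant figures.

τ_allow = 507/2.26 = 224.3 MPa.
For a hollow shaft τ = 16T/[πd_o³(1−k⁴)] with k = 0.73, so 1−k⁴ = 0.7160.
d_o³ = 16T/[π τ_allow (1−k⁴)] = 16×4650000/(π×224.3×0.7160) = 147400 mm³.
d_o = 52.83 mm.

d_o = 52.8 mm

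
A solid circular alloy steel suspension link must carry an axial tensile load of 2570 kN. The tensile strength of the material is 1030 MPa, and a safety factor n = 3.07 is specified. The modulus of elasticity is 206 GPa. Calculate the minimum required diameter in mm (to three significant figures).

Allowable stress σ_allow = 1030/3.07 = 335.5 MPa.
Required area A = F/σ_allow = 2570000/335.5 = 7660 mm².
A = πd²/4 → d = √(4A/π) = 98.76 mm.

d = 98.8 mm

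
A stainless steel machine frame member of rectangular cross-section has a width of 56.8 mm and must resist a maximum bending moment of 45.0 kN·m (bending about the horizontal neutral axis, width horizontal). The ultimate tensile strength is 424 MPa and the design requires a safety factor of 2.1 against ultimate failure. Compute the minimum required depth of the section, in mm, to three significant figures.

σ_allow = 424/2.1 = 201.9 MPa.
For a rectangular section σ = 6M/(bh²), so h² = 6M/(b σ_allow) = 6×4.5000×10^7/(56.8×201.9) = 23540 mm².
h = 153.4 mm.

h = 153 mm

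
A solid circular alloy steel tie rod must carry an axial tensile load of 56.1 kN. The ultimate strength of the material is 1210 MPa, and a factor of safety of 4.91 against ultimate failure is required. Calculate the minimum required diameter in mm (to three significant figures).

Allowable stress σ_allow = 1210/4.91 = 246.4 MPa.
Required area A = F/σ_allow = 56100/246.4 = 227.6 mm².
A = πd²/4 → d = √(4A/π) = 17.02 mm.

d = 17.0 mm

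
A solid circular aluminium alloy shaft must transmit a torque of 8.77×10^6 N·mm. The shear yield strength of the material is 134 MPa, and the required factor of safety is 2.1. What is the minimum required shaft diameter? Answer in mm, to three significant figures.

d = 88.8 mm

Allowable shear stress τ_allow = 134/2.1 = 63.81 MPa.
For a solid shaft τ = 16T/(πd³), so d³ = 16T/(π τ_allow) = 16×8770000/(π×63.81) = 700000 mm³.
d = (700000)^(1/3) = 88.79 mm.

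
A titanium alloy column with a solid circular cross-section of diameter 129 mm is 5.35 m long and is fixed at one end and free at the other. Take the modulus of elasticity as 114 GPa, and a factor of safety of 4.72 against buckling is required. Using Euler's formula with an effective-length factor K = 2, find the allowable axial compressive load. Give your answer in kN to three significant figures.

P_allow = 28.3 kN

I = πd⁴/64 = π×129⁴/64 = 1.359×10^7 mm⁴.
Effective length L_e = KL = 2×5.35 m = 10700 mm.
Euler critical load P_cr = π²EI/L_e² = π²×114000×1.359×10^7/10700² = 133600 N.
P_allow = P_cr/n = 133600/4.72 = 28300 N.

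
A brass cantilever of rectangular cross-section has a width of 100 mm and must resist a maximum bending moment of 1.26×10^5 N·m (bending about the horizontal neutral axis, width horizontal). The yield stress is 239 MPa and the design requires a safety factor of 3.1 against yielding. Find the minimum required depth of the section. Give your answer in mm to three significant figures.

h = 313 mm

σ_allow = 239/3.1 = 77.10 MPa.
For a rectangular section σ = 6M/(bh²), so h² = 6M/(b σ_allow) = 6×1.2600×10^8/(100×77.10) = 98060 mm².
h = 313.1 mm.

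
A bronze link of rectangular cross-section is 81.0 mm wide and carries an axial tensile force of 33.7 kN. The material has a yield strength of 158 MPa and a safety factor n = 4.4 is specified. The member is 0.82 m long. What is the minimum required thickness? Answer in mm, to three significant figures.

t = 11.6 mm

σ_allow = 158/4.4 = 35.91 MPa.
Required area A = F/σ_allow = 33700/35.91 = 938.5 mm².
t = A/w = 938.5/81.0 = 11.59 mm.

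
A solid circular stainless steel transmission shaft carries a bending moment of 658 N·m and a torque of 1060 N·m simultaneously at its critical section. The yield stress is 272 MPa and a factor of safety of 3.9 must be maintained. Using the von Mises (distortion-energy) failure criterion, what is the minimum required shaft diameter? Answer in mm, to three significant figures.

d = 54.8 mm

σ_allow = σ_y/n = 272/3.9 = 69.74 MPa.
For a solid shaft σ_b = 32M/(πd³) and τ = 16T/(πd³), so the von Mises stress is σ' = (16/πd³)·√(4M²+3T²).
√(4M²+3T²) = √(4×(658000)² + 3×(1.060×10^6)²) = 2.259×10^6 N·mm.
d³ = 16×2.259×10^6/(π×69.74) = 165000 mm³.
d = 54.84 mm.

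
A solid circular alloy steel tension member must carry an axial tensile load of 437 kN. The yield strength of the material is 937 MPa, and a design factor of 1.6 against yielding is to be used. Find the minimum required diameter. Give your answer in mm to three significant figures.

d = 30.8 mm

Allowable stress σ_allow = 937/1.6 = 585.6 MPa.
Required area A = F/σ_allow = 437000/585.6 = 746.2 mm².
A = πd²/4 → d = √(4A/π) = 30.82 mm.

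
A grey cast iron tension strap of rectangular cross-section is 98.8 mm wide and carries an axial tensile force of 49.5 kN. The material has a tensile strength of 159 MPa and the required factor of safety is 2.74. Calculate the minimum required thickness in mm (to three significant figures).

t = 8.63 mm

σ_allow = 159/2.74 = 58.03 MPa.
Required area A = F/σ_allow = 49500/58.03 = 853.0 mm².
t = A/w = 853.0/98.8 = 8.634 mm.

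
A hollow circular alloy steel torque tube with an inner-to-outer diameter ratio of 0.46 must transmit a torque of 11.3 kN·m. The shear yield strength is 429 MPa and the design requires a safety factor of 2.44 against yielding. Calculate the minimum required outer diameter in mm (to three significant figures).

d_o = 70.0 mm

τ_allow = 429/2.44 = 175.8 MPa.
For a hollow shaft τ = 16T/[πd_o³(1−k⁴)] with k = 0.46, so 1−k⁴ = 0.9552.
d_o³ = 16T/[π τ_allow (1−k⁴)] = 16×1.1300×10^7/(π×175.8×0.9552) = 342700 mm³.
d_o = 69.98 mm.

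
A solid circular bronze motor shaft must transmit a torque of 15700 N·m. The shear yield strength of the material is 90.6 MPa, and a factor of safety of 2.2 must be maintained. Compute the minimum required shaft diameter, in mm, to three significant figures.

d = 125 mm

Allowable shear stress τ_allow = 90.6/2.2 = 41.18 MPa.
For a solid shaft τ = 16T/(πd³), so d³ = 16T/(π τ_allow) = 16×1.5700×10^7/(π×41.18) = 1.942×10^6 mm³.
d = (1.942×10^6)^(1/3) = 124.8 mm.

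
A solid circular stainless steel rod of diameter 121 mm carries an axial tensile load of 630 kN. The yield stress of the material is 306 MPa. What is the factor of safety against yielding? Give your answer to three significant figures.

n = 5.59

A = πd²/4 = 11500 mm².
σ = F/A = 630000/11500 = 54.79 MPa.
n = 306/54.79 = 5.585.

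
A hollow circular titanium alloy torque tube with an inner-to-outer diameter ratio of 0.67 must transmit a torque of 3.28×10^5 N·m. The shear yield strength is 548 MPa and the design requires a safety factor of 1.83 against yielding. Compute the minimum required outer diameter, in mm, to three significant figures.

τ_allow = 548/1.83 = 299.5 MPa.
For a hollow shaft τ = 16T/[πd_o³(1−k⁴)] with k = 0.67, so 1−k⁴ = 0.7985.
d_o³ = 16T/[π τ_allow (1−k⁴)] = 16×3.2800×10^8/(π×299.5×0.7985) = 6.986×10^6 mm³.
d_o = 191.2 mm.

d_o = 191 mm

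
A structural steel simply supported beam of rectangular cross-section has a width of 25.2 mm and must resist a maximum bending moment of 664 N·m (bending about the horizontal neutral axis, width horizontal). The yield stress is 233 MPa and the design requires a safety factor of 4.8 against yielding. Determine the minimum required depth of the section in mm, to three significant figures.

σ_allow = 233/4.8 = 48.54 MPa.
For a rectangular section σ = 6M/(bh²), so h² = 6M/(b σ_allow) = 6×664000/(25.2×48.54) = 3257 mm².
h = 57.07 mm.

h = 57.1 mm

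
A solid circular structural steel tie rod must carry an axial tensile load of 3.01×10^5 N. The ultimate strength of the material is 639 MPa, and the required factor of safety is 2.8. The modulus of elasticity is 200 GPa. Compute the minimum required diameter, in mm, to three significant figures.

Allowable stress σ_allow = 639/2.8 = 228.2 MPa.
Required area A = F/σ_allow = 301000/228.2 = 1319 mm².
A = πd²/4 → d = √(4A/π) = 40.98 mm.

d = 41.0 mm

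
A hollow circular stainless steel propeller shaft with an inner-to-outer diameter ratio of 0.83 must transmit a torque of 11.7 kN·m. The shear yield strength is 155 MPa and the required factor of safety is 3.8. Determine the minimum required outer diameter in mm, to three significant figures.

τ_allow = 155/3.8 = 40.79 MPa.
For a hollow shaft τ = 16T/[πd_o³(1−k⁴)] with k = 0.83, so 1−k⁴ = 0.5254.
d_o³ = 16T/[π τ_allow (1−k⁴)] = 16×1.1700×10^7/(π×40.79×0.5254) = 2.780×10^6 mm³.
d_o = 140.6 mm.

d_o = 141 mm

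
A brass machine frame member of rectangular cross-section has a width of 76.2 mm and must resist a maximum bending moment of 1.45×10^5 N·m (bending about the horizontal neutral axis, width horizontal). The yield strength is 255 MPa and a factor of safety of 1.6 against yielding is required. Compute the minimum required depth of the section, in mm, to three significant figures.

σ_allow = 255/1.6 = 159.4 MPa.
For a rectangular section σ = 6M/(bh²), so h² = 6M/(b σ_allow) = 6×1.4500×10^8/(76.2×159.4) = 71640 mm².
h = 267.7 mm.

h = 268 mm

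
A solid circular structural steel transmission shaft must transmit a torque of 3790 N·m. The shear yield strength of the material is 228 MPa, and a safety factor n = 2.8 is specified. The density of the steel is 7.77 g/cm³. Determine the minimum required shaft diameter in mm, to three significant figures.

Allowable shear stress τ_allow = 228/2.8 = 81.43 MPa.
For a solid shaft τ = 16T/(πd³), so d³ = 16T/(π τ_allow) = 16×3790000/(π×81.43) = 237000 mm³.
d = (237000)^(1/3) = 61.89 mm.

d = 61.9 mm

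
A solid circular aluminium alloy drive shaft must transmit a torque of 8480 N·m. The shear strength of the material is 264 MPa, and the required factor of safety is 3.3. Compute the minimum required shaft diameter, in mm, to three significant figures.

Allowable shear stress τ_allow = 264/3.3 = 80.00 MPa.
For a solid shaft τ = 16T/(πd³), so d³ = 16T/(π τ_allow) = 16×8480000/(π×80.00) = 539900 mm³.
d = (539900)^(1/3) = 81.43 mm.

d = 81.4 mm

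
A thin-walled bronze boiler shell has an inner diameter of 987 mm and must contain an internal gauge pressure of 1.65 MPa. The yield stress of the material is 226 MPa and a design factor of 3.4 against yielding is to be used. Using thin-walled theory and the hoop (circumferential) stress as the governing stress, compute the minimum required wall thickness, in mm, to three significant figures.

σ_allow = 226/3.4 = 66.47 MPa.
Hoop stress σ_h = pD/(2t), so t = pD/(2σ_allow) = 1.65×987/(2×66.47) = 12.25 mm.

t = 12.3 mm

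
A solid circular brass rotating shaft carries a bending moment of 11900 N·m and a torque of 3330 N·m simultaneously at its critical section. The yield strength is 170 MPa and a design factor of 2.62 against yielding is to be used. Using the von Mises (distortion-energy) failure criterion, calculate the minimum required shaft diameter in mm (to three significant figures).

d = 124 mm

σ_allow = σ_y/n = 170/2.62 = 64.89 MPa.
For a solid shaft σ_b = 32M/(πd³) and τ = 16T/(πd³), so the von Mises stress is σ' = (16/πd³)·√(4M²+3T²).
√(4M²+3T²) = √(4×(1.190×10^7)² + 3×(3.330×10^6)²) = 2.449×10^7 N·mm.
d³ = 16×2.449×10^7/(π×64.89) = 1.922×10^6 mm³.
d = 124.3 mm.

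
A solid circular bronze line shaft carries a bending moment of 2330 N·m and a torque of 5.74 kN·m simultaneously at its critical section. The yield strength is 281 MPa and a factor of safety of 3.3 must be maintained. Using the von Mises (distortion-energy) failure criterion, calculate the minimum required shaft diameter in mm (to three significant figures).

d = 86.9 mm

σ_allow = σ_y/n = 281/3.3 = 85.15 MPa.
For a solid shaft σ_b = 32M/(πd³) and τ = 16T/(πd³), so the von Mises stress is σ' = (16/πd³)·√(4M²+3T²).
√(4M²+3T²) = √(4×(2.330×10^6)² + 3×(5.740×10^6)²) = 1.098×10^7 N·mm.
d³ = 16×1.098×10^7/(π×85.15) = 656700 mm³.
d = 86.92 mm.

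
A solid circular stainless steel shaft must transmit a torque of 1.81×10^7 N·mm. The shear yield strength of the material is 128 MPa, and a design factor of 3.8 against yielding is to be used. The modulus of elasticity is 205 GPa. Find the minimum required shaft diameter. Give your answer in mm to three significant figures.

d = 140 mm

Allowable shear stress τ_allow = 128/3.8 = 33.68 MPa.
For a solid shaft τ = 16T/(πd³), so d³ = 16T/(π τ_allow) = 16×1.8100×10^7/(π×33.68) = 2.737×10^6 mm³.
d = (2.737×10^6)^(1/3) = 139.9 mm.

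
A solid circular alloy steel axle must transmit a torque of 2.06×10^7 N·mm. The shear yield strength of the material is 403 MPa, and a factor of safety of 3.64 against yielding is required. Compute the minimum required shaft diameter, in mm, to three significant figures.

Allowable shear stress τ_allow = 403/3.64 = 110.7 MPa.
For a solid shaft τ = 16T/(πd³), so d³ = 16T/(π τ_allow) = 16×2.0600×10^7/(π×110.7) = 947600 mm³.
d = (947600)^(1/3) = 98.22 mm.

d = 98.2 mm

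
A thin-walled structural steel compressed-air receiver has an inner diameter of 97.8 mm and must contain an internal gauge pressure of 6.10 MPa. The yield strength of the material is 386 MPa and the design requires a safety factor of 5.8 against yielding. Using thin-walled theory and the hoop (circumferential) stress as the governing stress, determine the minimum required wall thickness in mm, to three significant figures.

σ_allow = 386/5.8 = 66.55 MPa.
Hoop stress σ_h = pD/(2t), so t = pD/(2σ_allow) = 6.10×97.8/(2×66.55) = 4.482 mm.

t = 4.48 mm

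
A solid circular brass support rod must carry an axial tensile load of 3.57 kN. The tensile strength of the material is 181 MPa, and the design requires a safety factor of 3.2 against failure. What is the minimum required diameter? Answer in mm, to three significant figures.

Allowable stress σ_allow = 181/3.2 = 56.56 MPa.
Required area A = F/σ_allow = 3570.0/56.56 = 63.12 mm².
A = πd²/4 → d = √(4A/π) = 8.964 mm.

d = 8.96 mm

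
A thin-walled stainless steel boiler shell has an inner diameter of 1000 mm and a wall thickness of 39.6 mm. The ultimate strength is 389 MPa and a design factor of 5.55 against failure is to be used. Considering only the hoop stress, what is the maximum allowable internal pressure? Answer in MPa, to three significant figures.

p_allow = 5.55 MPa

σ_allow = 389/5.55 = 70.09 MPa.
σ_h = pD/(2t) → p_allow = 2σ_allow t/D = 2×70.09×39.6/1000 = 5.551 MPa.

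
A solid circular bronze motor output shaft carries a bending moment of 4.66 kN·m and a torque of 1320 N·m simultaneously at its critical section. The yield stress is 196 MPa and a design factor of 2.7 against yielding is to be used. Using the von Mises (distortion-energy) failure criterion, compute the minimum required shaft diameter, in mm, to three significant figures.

d = 87.6 mm

σ_allow = σ_y/n = 196/2.7 = 72.59 MPa.
For a solid shaft σ_b = 32M/(πd³) and τ = 16T/(πd³), so the von Mises stress is σ' = (16/πd³)·√(4M²+3T²).
√(4M²+3T²) = √(4×(4.660×10^6)² + 3×(1.320×10^6)²) = 9.596×10^6 N·mm.
d³ = 16×9.596×10^6/(π×72.59) = 673300 mm³.
d = 87.65 mm.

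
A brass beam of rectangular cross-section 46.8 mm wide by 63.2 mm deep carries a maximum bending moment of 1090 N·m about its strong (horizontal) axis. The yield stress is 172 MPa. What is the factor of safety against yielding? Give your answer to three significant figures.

n = 4.92

Section modulus S = bh²/6 = 46.8×63.2²/6 = 31160 mm³.
σ = M/S = 1090000/31160 = 34.99 MPa.
n = 172/34.99 = 4.916.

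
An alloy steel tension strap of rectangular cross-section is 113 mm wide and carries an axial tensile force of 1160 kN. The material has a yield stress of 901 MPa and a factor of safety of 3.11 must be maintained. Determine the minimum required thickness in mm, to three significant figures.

t = 35.4 mm

σ_allow = 901/3.11 = 289.7 MPa.
Required area A = F/σ_allow = 1160000/289.7 = 4004 mm².
t = A/w = 4004/113 = 35.43 mm.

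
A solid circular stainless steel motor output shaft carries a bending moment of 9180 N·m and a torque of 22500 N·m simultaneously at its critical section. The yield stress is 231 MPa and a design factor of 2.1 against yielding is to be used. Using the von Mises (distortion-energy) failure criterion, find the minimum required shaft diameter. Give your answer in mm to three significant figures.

σ_allow = σ_y/n = 231/2.1 = 110.0 MPa.
For a solid shaft σ_b = 32M/(πd³) and τ = 16T/(πd³), so the von Mises stress is σ' = (16/πd³)·√(4M²+3T²).
√(4M²+3T²) = √(4×(9.180×10^6)² + 3×(2.250×10^7)²) = 4.308×10^7 N·mm.
d³ = 16×4.308×10^7/(π×110.0) = 1.995×10^6 mm³.
d = 125.9 mm.

d = 126 mm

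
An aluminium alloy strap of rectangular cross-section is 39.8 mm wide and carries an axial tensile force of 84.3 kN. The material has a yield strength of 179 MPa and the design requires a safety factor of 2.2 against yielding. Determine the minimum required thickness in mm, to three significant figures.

t = 26.0 mm

σ_allow = 179/2.2 = 81.36 MPa.
Required area A = F/σ_allow = 84300/81.36 = 1036 mm².
t = A/w = 1036/39.8 = 26.03 mm.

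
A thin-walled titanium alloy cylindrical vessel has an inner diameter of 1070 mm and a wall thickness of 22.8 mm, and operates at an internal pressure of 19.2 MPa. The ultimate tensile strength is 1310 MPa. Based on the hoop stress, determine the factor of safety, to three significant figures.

n = 2.91

σ_h = pD/(2t) = 19.2×1070/(2×22.8) = 450.5 MPa.
n = 1310/450.5 = 2.908.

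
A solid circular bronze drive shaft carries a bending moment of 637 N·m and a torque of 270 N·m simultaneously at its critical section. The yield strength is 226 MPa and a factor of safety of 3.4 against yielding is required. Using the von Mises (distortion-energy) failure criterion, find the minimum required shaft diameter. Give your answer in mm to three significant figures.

d = 47.0 mm

σ_allow = σ_y/n = 226/3.4 = 66.47 MPa.
For a solid shaft σ_b = 32M/(πd³) and τ = 16T/(πd³), so the von Mises stress is σ' = (16/πd³)·√(4M²+3T²).
√(4M²+3T²) = √(4×(637000)² + 3×(270000)²) = 1.357×10^6 N·mm.
d³ = 16×1.357×10^6/(π×66.47) = 104000 mm³.
d = 47.02 mm.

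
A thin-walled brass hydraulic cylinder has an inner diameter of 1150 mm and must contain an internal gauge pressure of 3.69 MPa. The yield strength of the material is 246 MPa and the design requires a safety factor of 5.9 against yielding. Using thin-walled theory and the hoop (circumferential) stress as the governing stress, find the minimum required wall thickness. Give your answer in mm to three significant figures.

σ_allow = 246/5.9 = 41.69 MPa.
Hoop stress σ_h = pD/(2t), so t = pD/(2σ_allow) = 3.69×1150/(2×41.69) = 50.89 mm.

t = 50.9 mm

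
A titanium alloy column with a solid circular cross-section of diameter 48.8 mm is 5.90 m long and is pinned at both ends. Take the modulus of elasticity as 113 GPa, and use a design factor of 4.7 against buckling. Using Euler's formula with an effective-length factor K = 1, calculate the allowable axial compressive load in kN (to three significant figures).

I = πd⁴/64 = π×48.8⁴/64 = 278400 mm⁴.
Effective length L_e = KL = 1×5.90 m = 5900 mm.
Euler critical load P_cr = π²EI/L_e² = π²×113000×278400/5900² = 8919 N.
P_allow = P_cr/n = 8919/4.7 = 1898 N.

P_allow = 1.90 kN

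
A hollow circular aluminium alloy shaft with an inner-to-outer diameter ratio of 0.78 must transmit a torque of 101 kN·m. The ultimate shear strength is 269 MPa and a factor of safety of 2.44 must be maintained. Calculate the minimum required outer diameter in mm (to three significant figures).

τ_allow = 269/2.44 = 110.2 MPa.
For a hollow shaft τ = 16T/[πd_o³(1−k⁴)] with k = 0.78, so 1−k⁴ = 0.6298.
d_o³ = 16T/[π τ_allow (1−k⁴)] = 16×1.0100×10^8/(π×110.2×0.6298) = 7.408×10^6 mm³.
d_o = 194.9 mm.

d_o = 195 mm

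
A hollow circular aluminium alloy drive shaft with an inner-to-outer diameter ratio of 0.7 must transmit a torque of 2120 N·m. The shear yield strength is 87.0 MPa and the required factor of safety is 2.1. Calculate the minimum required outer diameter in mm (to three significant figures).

τ_allow = 87.0/2.1 = 41.43 MPa.
For a hollow shaft τ = 16T/[πd_o³(1−k⁴)] with k = 0.7, so 1−k⁴ = 0.7599.
d_o³ = 16T/[π τ_allow (1−k⁴)] = 16×2120000/(π×41.43×0.7599) = 343000 mm³.
d_o = 70.00 mm.

d_o = 70.0 mm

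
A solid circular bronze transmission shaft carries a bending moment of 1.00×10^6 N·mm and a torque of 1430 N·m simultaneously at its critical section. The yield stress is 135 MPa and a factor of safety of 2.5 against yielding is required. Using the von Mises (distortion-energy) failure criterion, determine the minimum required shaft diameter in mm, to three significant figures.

d = 67.0 mm

σ_allow = σ_y/n = 135/2.5 = 54.00 MPa.
For a solid shaft σ_b = 32M/(πd³) and τ = 16T/(πd³), so the von Mises stress is σ' = (16/πd³)·√(4M²+3T²).
√(4M²+3T²) = √(4×(1.000×10^6)² + 3×(1.430×10^6)²) = 3.184×10^6 N·mm.
d³ = 16×3.184×10^6/(π×54.00) = 300200 mm³.
d = 66.96 mm.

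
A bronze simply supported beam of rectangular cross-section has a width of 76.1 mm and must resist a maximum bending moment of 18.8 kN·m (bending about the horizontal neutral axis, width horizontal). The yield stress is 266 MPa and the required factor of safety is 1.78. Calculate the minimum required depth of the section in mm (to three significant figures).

h = 99.6 mm

σ_allow = 266/1.78 = 149.4 MPa.
For a rectangular section σ = 6M/(bh²), so h² = 6M/(b σ_allow) = 6×1.8800×10^7/(76.1×149.4) = 9919 mm².
h = 99.59 mm.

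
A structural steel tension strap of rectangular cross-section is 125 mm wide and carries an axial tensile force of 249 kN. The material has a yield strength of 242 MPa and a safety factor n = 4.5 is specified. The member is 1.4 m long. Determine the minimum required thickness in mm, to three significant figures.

t = 37.0 mm

σ_allow = 242/4.5 = 53.78 MPa.
Required area A = F/σ_allow = 249000/53.78 = 4630 mm².
t = A/w = 4630/125 = 37.04 mm.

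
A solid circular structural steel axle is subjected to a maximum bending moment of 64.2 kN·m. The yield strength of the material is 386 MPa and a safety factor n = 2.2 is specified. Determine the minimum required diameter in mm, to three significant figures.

d = 155 mm

σ_allow = 386/2.2 = 175.5 MPa.
For a solid circular section σ = 32M/(πd³), so d³ = 32M/(π σ_allow) = 32×6.4200×10^7/(π×175.5) = 3.727×10^6 mm³.
d = 155.0 mm.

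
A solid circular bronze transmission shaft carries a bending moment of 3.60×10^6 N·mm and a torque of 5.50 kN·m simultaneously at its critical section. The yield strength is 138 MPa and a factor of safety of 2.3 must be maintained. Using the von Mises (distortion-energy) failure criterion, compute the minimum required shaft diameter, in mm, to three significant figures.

σ_allow = σ_y/n = 138/2.3 = 60.00 MPa.
For a solid shaft σ_b = 32M/(πd³) and τ = 16T/(πd³), so the von Mises stress is σ' = (16/πd³)·√(4M²+3T²).
√(4M²+3T²) = √(4×(3.600×10^6)² + 3×(5.500×10^6)²) = 1.194×10^7 N·mm.
d³ = 16×1.194×10^7/(π×60.00) = 1.014×10^6 mm³.
d = 100.5 mm.

d = 100 mm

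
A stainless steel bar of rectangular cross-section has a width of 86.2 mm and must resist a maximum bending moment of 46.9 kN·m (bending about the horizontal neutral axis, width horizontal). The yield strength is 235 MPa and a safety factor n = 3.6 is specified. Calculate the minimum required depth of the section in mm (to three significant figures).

h = 224 mm

σ_allow = 235/3.6 = 65.28 MPa.
For a rectangular section σ = 6M/(bh²), so h² = 6M/(b σ_allow) = 6×4.6900×10^7/(86.2×65.28) = 50010 mm².
h = 223.6 mm.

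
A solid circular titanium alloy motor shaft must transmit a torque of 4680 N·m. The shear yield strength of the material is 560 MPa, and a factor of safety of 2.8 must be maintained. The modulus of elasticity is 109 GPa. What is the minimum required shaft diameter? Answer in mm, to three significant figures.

Allowable shear stress τ_allow = 560/2.8 = 200.0 MPa.
For a solid shaft τ = 16T/(πd³), so d³ = 16T/(π τ_allow) = 16×4680000/(π×200.0) = 119200 mm³.
d = (119200)^(1/3) = 49.21 mm.

d = 49.2 mm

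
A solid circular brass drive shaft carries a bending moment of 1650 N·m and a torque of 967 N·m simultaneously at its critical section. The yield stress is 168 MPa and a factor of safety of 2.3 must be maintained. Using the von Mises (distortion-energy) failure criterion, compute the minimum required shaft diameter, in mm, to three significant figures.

σ_allow = σ_y/n = 168/2.3 = 73.04 MPa.
For a solid shaft σ_b = 32M/(πd³) and τ = 16T/(πd³), so the von Mises stress is σ' = (16/πd³)·√(4M²+3T²).
√(4M²+3T²) = √(4×(1.650×10^6)² + 3×(967000)²) = 3.701×10^6 N·mm.
d³ = 16×3.701×10^6/(π×73.04) = 258000 mm³.
d = 63.66 mm.

d = 63.7 mm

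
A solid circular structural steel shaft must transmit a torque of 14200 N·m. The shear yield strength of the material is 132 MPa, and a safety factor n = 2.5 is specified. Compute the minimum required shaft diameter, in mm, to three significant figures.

d = 111 mm

Allowable shear stress τ_allow = 132/2.5 = 52.80 MPa.
For a solid shaft τ = 16T/(πd³), so d³ = 16T/(π τ_allow) = 16×1.4200×10^7/(π×52.80) = 1.370×10^6 mm³.
d = (1.370×10^6)^(1/3) = 111.1 mm.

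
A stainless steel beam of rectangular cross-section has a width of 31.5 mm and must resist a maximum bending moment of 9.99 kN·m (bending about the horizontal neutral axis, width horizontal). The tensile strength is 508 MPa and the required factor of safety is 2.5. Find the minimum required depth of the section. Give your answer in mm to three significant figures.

h = 96.8 mm

σ_allow = 508/2.5 = 203.2 MPa.
For a rectangular section σ = 6M/(bh²), so h² = 6M/(b σ_allow) = 6×9990000/(31.5×203.2) = 9364 mm².
h = 96.77 mm.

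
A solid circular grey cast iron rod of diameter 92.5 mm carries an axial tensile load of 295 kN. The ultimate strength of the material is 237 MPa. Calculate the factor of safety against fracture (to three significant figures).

n = 5.40

A = πd²/4 = 6720 mm².
σ = F/A = 295000/6720 = 43.90 MPa.
n = 237/43.90 = 5.399.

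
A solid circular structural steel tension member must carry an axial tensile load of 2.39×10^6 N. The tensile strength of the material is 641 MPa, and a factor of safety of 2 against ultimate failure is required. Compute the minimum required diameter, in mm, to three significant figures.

Allowable stress σ_allow = 641/2 = 320.5 MPa.
Required area A = F/σ_allow = 2390000/320.5 = 7457 mm².
A = πd²/4 → d = √(4A/π) = 97.44 mm.

d = 97.4 mm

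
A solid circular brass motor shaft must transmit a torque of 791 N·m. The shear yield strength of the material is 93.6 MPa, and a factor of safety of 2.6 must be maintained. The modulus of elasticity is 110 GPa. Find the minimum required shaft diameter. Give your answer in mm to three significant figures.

Allowable shear stress τ_allow = 93.6/2.6 = 36.00 MPa.
For a solid shaft τ = 16T/(πd³), so d³ = 16T/(π τ_allow) = 16×791000/(π×36.00) = 111900 mm³.
d = (111900)^(1/3) = 48.19 mm.

d = 48.2 mm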